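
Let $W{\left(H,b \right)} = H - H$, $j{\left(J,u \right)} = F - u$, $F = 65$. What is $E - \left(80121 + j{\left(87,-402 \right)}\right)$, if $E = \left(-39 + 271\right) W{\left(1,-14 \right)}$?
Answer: $-80588$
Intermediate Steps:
$j{\left(J,u \right)} = 65 - u$
$W{\left(H,b \right)} = 0$
$E = 0$ ($E = \left(-39 + 271\right) 0 = 232 \cdot 0 = 0$)
$E - \left(80121 + j{\left(87,-402 \right)}\right) = 0 - \left(80121 + \left(65 - -402\right)\right) = 0 - \left(80121 + \left(65 + 402\right)\right) = 0 - \left(80121 + 467\right) = 0 - 80588 = -80588$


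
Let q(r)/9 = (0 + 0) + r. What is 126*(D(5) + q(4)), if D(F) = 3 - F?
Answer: 4284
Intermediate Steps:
q(r) = 9*r (q(r) = 9*((0 + 0) + r) = 9*(0 + r) = 9*r)
126*(D(5) + q(4)) = 126*((3 - 1*5) + 9*4) = 126*((3 - 5) + 36) = 126*(-2 + 36) = 126*34 = 4284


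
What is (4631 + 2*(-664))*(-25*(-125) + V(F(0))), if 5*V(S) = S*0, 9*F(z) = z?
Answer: 10321875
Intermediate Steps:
F(z) = z/9
V(S) = 0 (V(S) = (S*0)/5 = (⅕)*0 = 0)
(4631 + 2*(-664))*(-25*(-125) + V(F(0))) = (4631 + 2*(-664))*(-25*(-125) + 0) = (4631 - 1328)*(3125 + 0) = 3303*3125 = 10321875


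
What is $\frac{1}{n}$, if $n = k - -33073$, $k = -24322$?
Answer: $\frac{1}{8751} \approx 0.00011427$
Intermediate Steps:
$n = 8751$ ($n = -24322 - -33073 = -24322 + 33073 = 8751$)
$\frac{1}{n} = \frac{1}{8751}$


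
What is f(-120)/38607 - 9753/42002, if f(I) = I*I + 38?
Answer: 229890805/1621571214 ≈ 0.14177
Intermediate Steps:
f(I) = 38 + I² (f(I) = I² + 38 = 38 + I²)
f(-120)/38607 - 9753/42002 = (38 + (-120)²)/38607 - 9753/42002 = (38 + 14400)*(1/38607) - 9753*1/42002 = 14438*(1/38607) - 9753/42002 = 14438/38607 - 9753/42002 = 229890805/1621571214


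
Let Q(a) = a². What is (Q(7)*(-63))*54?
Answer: -166698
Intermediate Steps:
(Q(7)*(-63))*54 = (7²*(-63))*54 = (49*(-63))*54 = -3087*54 = -166698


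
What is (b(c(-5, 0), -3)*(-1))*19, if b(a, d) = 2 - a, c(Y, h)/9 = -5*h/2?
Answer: -38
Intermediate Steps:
c(Y, h) = -45*h/2 (c(Y, h) = 9*(-5*h/2) = -45*h/2)
(b(c(-5, 0), -3)*(-1))*19 = ((2 - (-45)*0/2)*(-1))*19 = ((2 - 1*0)*(-1))*19 = ((2 + 0)*(-1))*19 = (2*(-1))*19 = -2*19 = -38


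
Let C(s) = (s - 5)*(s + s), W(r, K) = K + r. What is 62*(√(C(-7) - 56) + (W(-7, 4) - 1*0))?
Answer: -186 + 248*√7 ≈ 470.15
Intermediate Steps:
C(s) = 2*s*(-5 + s) (C(s) = (-5 + s)*(2*s) = 2*s*(-5 + s))
62*(√(C(-7) - 56) + (W(-7, 4) - 1*0)) = 62*(√(2*(-7)*(-5 - 7) - 56) + ((4 - 7) - 1*0)) = 62*(√(2*(-7)*(-12) - 56) + (-3 + 0)) = 62*(√(168 - 56) - 3) = 62*(√112 - 3) = 62*(4*√7 - 3) = 62*(-3 + 4*√7) = -186 + 248*√7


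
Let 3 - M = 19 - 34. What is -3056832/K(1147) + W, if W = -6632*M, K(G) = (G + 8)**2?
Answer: -17694847248/148225 ≈ -1.1938e+5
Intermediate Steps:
K(G) = (8 + G)**2
M = 18 (M = 3 - (19 - 34) = 3 - 1*(-15) = 3 + 15 = 18)
W = -119376 (W = -6632*18 = -119376)
-3056832/K(1147) + W = -3056832/(8 + 1147)**2 - 119376 = -3056832/(1155**2) - 119376 = -3056832/1334025 - 119376 = -3056832*1/1334025 - 119376 = -339648/148225 - 119376 = -17694847248/148225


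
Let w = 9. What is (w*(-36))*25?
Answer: -8100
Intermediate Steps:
(w*(-36))*25 = (9*(-36))*25 = -324*25 = -8100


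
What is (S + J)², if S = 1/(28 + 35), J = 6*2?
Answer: 573049/3969 ≈ 144.38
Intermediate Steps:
J = 12
S = 1/63 ≈ 0.015873
(S + J)² = (1/63 + 12)² = (757/63)² = 573049/3969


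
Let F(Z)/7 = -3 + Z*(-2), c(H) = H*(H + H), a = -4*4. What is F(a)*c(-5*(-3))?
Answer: 91350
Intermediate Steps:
a = -16
c(H) = 2*H**2 (c(H) = H*(2*H) = 2*H**2)
F(Z) = -21 - 14*Z (F(Z) = 7*(-3 + Z*(-2)) = 7*(-3 - 2*Z) = -21 - 14*Z)
F(a)*c(-5*(-3)) = (-21 - 14*(-16))*(2*(-5*(-3))**2) = (-21 + 224)*(2*15**2) = 203*(2*225) = 203*450 = 91350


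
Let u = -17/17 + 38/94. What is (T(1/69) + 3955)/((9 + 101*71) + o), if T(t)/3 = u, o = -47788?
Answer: -185801/1908576 ≈ -0.097351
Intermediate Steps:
u = -28/47 (u = -17*1/17 + 38*(1/94) = -1 + 19/47 = -28/47 ≈ -0.59575)
T(t) = -84/47 (T(t) = 3*(-28/47) = -84/47)
(T(1/69) + 3955)/((9 + 101*71) + o) = (-84/47 + 3955)/((9 + 101*71) - 47788) = 185801/(47*((9 + 7171) - 47788)) = 185801/(47*(7180 - 47788)) = (185801/47)/(-40608) = (185801/47)*(-1/40608) = -185801/1908576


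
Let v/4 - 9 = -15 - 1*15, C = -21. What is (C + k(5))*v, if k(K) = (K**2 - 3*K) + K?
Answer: 504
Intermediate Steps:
k(K) = K**2 - 2*K
v = -84 (v = 36 + 4*(-15 - 1*15) = 36 + 4*(-15 - 15) = 36 + 4*(-30) = 36 - 120 = -84)
(C + k(5))*v = (-21 + 5*(-2 + 5))*(-84) = (-21 + 5*3)*(-84) = (-21 + 15)*(-84) = -6*(-84) = 504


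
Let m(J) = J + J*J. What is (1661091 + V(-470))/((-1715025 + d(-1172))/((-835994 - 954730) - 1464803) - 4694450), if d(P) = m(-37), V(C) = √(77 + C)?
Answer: -5407726599957/15282907011457 - 3255527*I*√393/15282907011457 ≈ -0.35384 - 4.2229e-6*I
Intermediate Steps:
m(J) = J + J²
d(P) = 1332 (d(P) = -37*(1 - 37) = -37*(-36) = 1332)
(1661091 + V(-470))/((-1715025 + d(-1172))/((-835994 - 954730) - 1464803) - 4694450) = (1661091 + √(77 - 470))/((-1715025 + 1332)/((-835994 - 954730) - 1464803) - 4694450) = (1661091 + √(-393))/(-1713693/(-1790724 - 1464803) - 4694450) = (1661091 + I*√393)/(-1713693/(-3255527) - 4694450) = (1661091 + I*√393)/(-1713693*(-1/3255527) - 4694450) = (1661091 + I*√393)/(1713693/3255527 - 4694450) = (1661091 + I*√393)/(-15282907011457/3255527) = (1661091 + I*√393)*(-3255527/15282907011457) = -5407726599957/15282907011457 - 3255527*I*√393/15282907011457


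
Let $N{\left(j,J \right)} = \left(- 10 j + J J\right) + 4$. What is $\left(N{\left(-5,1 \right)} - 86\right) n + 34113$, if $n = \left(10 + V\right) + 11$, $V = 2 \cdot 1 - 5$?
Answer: $33555$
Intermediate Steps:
$V = -3$ ($V = 2 - 5 = -3$)
$N{\left(j,J \right)} = 4 + J^{2} - 10 j$ ($N{\left(j,J \right)} = \left(- 10 j + J^{2}\right) + 4 = \left(J^{2} - 10 j\right) + 4 = 4 + J^{2} - 10 j$)
$n = 18$ ($n = \left(10 - 3\right) + 11 = 7 + 11 = 18$)
$\left(N{\left(-5,1 \right)} - 86\right) n + 34113 = \left(\left(4 + 1^{2} - -50\right) - 86\right) 18 + 34113 = \left(\left(4 + 1 + 50\right) - 86\right) 18 + 34113 = \left(55 - 86\right) 18 + 34113 = \left(-31\right) 18 + 34113 = -558 + 34113 = 33555$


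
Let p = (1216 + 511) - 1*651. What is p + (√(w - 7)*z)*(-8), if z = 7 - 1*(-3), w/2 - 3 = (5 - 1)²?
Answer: 1076 - 80*√31 ≈ 630.58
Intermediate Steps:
w = 38 (w = 6 + 2*(5 - 1)² = 6 + 2*4² = 6 + 2*16 = 6 + 32 = 38)
z = 10 (z = 7 + 3 = 10)
p = 1076 (p = 1727 - 651 = 1076)
p + (√(w - 7)*z)*(-8) = 1076 + (√(38 - 7)*10)*(-8) = 1076 + (√31*10)*(-8) = 1076 + (10*√31)*(-8) = 1076 - 80*√31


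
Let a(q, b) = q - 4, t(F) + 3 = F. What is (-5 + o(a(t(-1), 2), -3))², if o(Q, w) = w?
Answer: 64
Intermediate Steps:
t(F) = -3 + F
a(q, b) = -4 + q
(-5 + o(a(t(-1), 2), -3))² = (-5 - 3)² = (-8)² = 64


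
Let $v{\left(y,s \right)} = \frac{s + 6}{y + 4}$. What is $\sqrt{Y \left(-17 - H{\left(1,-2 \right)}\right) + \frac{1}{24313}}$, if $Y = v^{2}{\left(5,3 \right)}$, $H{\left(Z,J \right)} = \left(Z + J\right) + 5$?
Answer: $\frac{2 i \sqrt{3103384259}}{24313} \approx 4.5826 i$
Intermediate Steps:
$H{\left(Z,J \right)} = 5 + J + Z$ ($H{\left(Z,J \right)} = \left(J + Z\right) + 5 = 5 + J + Z$)
$v{\left(y,s \right)} = \frac{6 + s}{4 + y}$
$Y = 1$ ($Y = \left(\frac{6 + 3}{4 + 5}\right)^{2} = \left(\frac{1}{9} \cdot 9\right)^{2} = 1^{2} = 1$)
$\sqrt{Y \left(-17 - H{\left(1,-2 \right)}\right) + \frac{1}{24313}} = \sqrt{1 \left(-17 - \left(5 - 2 + 1\right)\right) + \frac{1}{24313}} = \sqrt{1 \left(-17 - 4\right) + \frac{1}{24313}} = \sqrt{1 \left(-21\right) + \frac{1}{24313}} = \sqrt{-21 + \frac{1}{24313}} = \sqrt{- \frac{510572}{24313}} = \frac{2 i \sqrt{3103384259}}{24313}$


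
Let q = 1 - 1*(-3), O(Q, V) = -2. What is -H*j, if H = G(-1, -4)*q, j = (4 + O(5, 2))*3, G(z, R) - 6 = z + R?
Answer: -24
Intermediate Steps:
G(z, R) = 6 + R + z (G(z, R) = 6 + (z + R) = 6 + (R + z) = 6 + R + z)
q = 4 (q = 1 + 3 = 4)
j = 6 (j = (4 - 2)*3 = 2*3 = 6)
H = 4 (H = (6 - 4 - 1)*4 = 1*4 = 4)
-H*j = -4*6 = -1*24 = -24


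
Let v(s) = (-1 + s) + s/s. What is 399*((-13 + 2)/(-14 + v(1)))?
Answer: 4389/13 ≈ 337.62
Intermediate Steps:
v(s) = s (v(s) = (-1 + s) + 1 = s)
399*((-13 + 2)/(-14 + v(1))) = 399*((-13 + 2)/(-14 + 1)) = 399*(-11/(-13)) = 399*(-11*(-1/13)) = 399*(11/13) = 4389/13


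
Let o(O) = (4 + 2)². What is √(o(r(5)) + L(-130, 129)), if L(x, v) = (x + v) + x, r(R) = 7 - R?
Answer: I*√95 ≈ 9.7468*I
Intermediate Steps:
o(O) = 36 (o(O) = 6² = 36)
L(x, v) = v + 2*x (L(x, v) = (v + x) + x = v + 2*x)
√(o(r(5)) + L(-130, 129)) = √(36 + (129 + 2*(-130))) = √(36 + (129 - 260)) = √(36 - 131) = √(-95) = I*√95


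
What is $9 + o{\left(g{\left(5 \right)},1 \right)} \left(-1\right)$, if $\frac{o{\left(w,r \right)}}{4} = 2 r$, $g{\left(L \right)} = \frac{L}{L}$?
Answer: $1$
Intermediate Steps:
$g{\left(L \right)} = 1$
$o{\left(w,r \right)} = 8 r$ ($o{\left(w,r \right)} = 4 \cdot 2 r = 8 r$)
$9 + o{\left(g{\left(5 \right)},1 \right)} \left(-1\right) = 9 + 8 \cdot 1 \left(-1\right) = 9 + 8 \left(-1\right) = 9 - 8 = 1$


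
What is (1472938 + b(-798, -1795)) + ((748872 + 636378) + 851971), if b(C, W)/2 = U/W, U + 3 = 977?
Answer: 6659733457/1795 ≈ 3.7102e+6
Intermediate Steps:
U = 974 (U = -3 + 977 = 974)
b(C, W) = 1948/W (b(C, W) = 2*(974/W) = 1948/W)
(1472938 + b(-798, -1795)) + ((748872 + 636378) + 851971) = (1472938 + 1948/(-1795)) + ((748872 + 636378) + 851971) = (1472938 + 1948*(-1/1795)) + (1385250 + 851971) = (1472938 - 1948/1795) + 2237221 = 2643921762/1795 + 2237221 = 6659733457/1795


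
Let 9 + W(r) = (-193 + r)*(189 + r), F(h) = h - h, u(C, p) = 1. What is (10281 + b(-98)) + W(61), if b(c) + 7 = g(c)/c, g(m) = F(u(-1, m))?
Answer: -22735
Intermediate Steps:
F(h) = 0
W(r) = -9 + (-193 + r)*(189 + r)
g(m) = 0
b(c) = -7 (b(c) = -7 + 0/c = -7 + 0 = -7)
(10281 + b(-98)) + W(61) = (10281 - 7) + (-36486 + 61**2 - 4*61) = 10274 + (-36486 + 3721 - 244) = 10274 - 33009 = -22735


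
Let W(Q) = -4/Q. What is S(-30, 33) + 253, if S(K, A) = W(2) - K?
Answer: 281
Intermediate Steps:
S(K, A) = -2 - K (S(K, A) = -4/2 - K = -4*½ - K = -2 - K)
S(-30, 33) + 253 = (-2 - 1*(-30)) + 253 = (-2 + 30) + 253 = 28 + 253 = 281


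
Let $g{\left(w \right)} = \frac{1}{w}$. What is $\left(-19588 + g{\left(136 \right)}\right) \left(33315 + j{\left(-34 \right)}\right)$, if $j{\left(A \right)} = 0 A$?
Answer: $- \frac{88750060605}{136} \approx -6.5257 \cdot 10^{8}$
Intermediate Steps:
$j{\left(A \right)} = 0$
$\left(-19588 + g{\left(136 \right)}\right) \left(33315 + j{\left(-34 \right)}\right) = \left(-19588 + \frac{1}{136}\right) \left(33315 + 0\right) = \left(-19588 + \frac{1}{136}\right) 33315 = \left(- \frac{2663967}{136}\right) 33315 = - \frac{88750060605}{136}$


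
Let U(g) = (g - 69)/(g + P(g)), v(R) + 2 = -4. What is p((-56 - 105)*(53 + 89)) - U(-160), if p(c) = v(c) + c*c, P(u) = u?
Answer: 167254731931/320 ≈ 5.2267e+8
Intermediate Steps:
v(R) = -6 (v(R) = -2 - 4 = -6)
U(g) = (-69 + g)/(2*g) (U(g) = (g - 69)/(g + g) = (-69 + g)/((2*g)) = (-69 + g)*(1/(2*g)) = (-69 + g)/(2*g))
p(c) = -6 + c² (p(c) = -6 + c*c = -6 + c²)
p((-56 - 105)*(53 + 89)) - U(-160) = (-6 + ((-56 - 105)*(53 + 89))²) - (-69 - 160)/(2*(-160)) = (-6 + (-161*142)²) - (-1)*(-229)/(2*160) = (-6 + (-22862)²) - 1*229/320 = (-6 + 522671044) - 229/320 = 522671038 - 229/320 = 167254731931/320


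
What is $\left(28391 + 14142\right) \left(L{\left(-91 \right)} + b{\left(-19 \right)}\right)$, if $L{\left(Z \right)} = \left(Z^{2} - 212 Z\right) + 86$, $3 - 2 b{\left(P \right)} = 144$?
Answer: $\frac{2346843341}{2} \approx 1.1734 \cdot 10^{9}$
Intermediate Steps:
$b{\left(P \right)} = - \frac{141}{2}$ ($b{\left(P \right)} = \frac{3}{2} - 72 = - \frac{141}{2}$)
$L{\left(Z \right)} = 86 + Z^{2} - 212 Z$
$\left(28391 + 14142\right) \left(L{\left(-91 \right)} + b{\left(-19 \right)}\right) = \left(28391 + 14142\right) \left(\left(86 + \left(-91\right)^{2} - -19292\right) - \frac{141}{2}\right) = 42533 \left(\left(86 + 8281 + 19292\right) - \frac{141}{2}\right) = 42533 \left(27659 - \frac{141}{2}\right) = 42533 \cdot \frac{55177}{2} = \frac{2346843341}{2}$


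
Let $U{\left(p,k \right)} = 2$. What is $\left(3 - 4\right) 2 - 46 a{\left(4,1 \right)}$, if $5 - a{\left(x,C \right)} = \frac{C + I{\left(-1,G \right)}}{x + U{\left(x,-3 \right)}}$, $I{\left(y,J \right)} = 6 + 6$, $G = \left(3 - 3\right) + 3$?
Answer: $- \frac{397}{3} \approx -132.33$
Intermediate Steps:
$G = 3$ ($G = 0 + 3 = 3$)
$I{\left(y,J \right)} = 12$
$a{\left(x,C \right)} = 5 - \frac{12 + C}{2 + x}$ ($a{\left(x,C \right)} = 5 - \frac{C + 12}{x + 2} = 5 - \frac{12 + C}{2 + x}$)
$\left(3 - 4\right) 2 - 46 a{\left(4,1 \right)} = \left(3 - 4\right) 2 - 46 \frac{-2 - 1 + 5 \cdot 4}{2 + 4} = \left(-1\right) 2 - 46 \frac{-2 - 1 + 20}{6} = -2 - 46 \cdot \frac{1}{6} \cdot 17 = -2 - \frac{391}{3} = - \frac{397}{3}$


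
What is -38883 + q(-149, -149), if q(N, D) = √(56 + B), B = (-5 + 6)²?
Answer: -38883 + √57 ≈ -38875.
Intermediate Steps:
B = 1 (B = 1² = 1)
q(N, D) = √57 (q(N, D) = √(56 + 1) = √57)
-38883 + q(-149, -149) = -38883 + √57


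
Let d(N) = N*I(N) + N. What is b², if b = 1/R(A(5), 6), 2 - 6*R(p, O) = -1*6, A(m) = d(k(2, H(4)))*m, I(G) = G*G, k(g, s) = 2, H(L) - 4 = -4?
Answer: 9/16 ≈ 0.56250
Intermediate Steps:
H(L) = 0 (H(L) = 4 - 4 = 0)
I(G) = G²
d(N) = N + N³ (d(N) = N*N² + N = N³ + N = N + N³)
A(m) = 10*m (A(m) = (2 + 2³)*m = (2 + 8)*m = 10*m)
R(p, O) = 4/3 (R(p, O) = ⅓ - (-1)*6/6 = ⅓ - ⅙*(-6) = ⅓ + 1 = 4/3)
b = ¾ (b = 1/(4/3) = ¾ ≈ 0.75000)
b² = (¾)² = 9/16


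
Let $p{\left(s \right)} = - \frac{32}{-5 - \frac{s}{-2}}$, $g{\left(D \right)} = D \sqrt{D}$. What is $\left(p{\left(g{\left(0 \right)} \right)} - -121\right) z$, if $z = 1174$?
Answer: $\frac{747838}{5} \approx 1.4957 \cdot 10^{5}$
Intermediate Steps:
$g{\left(D \right)} = D^{\frac{3}{2}}$
$p{\left(s \right)} = - \frac{32}{-5 + \frac{s}{2}}$ ($p{\left(s \right)} = - \frac{32}{-5 - s \left(- \frac{1}{2}\right)} = - \frac{32}{-5 - - \frac{s}{2}} = - \frac{32}{-5 + \frac{s}{2}}$)
$\left(p{\left(g{\left(0 \right)} \right)} - -121\right) z = \left(- \frac{64}{-10 + 0^{\frac{3}{2}}} - -121\right) 1174 = \left(- \frac{64}{-10 + 0} + \left(-509 + 630\right)\right) 1174 = \left(- \frac{64}{-10} + 121\right) 1174 = \left(\left(-64\right) \left(- \frac{1}{10}\right) + 121\right) 1174 = \left(\frac{32}{5} + 121\right) 1174 = \frac{637}{5} \cdot 1174 = \frac{747838}{5}$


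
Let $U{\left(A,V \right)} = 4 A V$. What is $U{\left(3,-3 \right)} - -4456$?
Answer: $4420$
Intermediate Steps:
$U{\left(A,V \right)} = 4 A V$
$U{\left(3,-3 \right)} - -4456 = 4 \cdot 3 \left(-3\right) - -4456 = -36 + 4456 = 4420$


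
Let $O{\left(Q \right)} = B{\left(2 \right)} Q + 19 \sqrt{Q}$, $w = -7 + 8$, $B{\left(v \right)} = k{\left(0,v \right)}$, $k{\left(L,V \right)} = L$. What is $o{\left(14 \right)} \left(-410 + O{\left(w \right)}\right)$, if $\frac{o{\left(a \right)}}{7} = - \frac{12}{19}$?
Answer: $\frac{32844}{19} \approx 1728.6$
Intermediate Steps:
$B{\left(v \right)} = 0$
$w = 1$
$O{\left(Q \right)} = 19 \sqrt{Q}$ ($O{\left(Q \right)} = 0 Q + 19 \sqrt{Q} = 0 + 19 \sqrt{Q} = 19 \sqrt{Q}$)
$o{\left(a \right)} = - \frac{84}{19}$ ($o{\left(a \right)} = 7 \left(- \frac{12}{19}\right) = - \frac{84}{19}$)
$o{\left(14 \right)} \left(-410 + O{\left(w \right)}\right) = - \frac{84 \left(-410 + 19 \sqrt{1}\right)}{19} = - \frac{84 \left(-410 + 19 \cdot 1\right)}{19} = - \frac{84 \left(-410 + 19\right)}{19} = \left(- \frac{84}{19}\right) \left(-391\right) = \frac{32844}{19}$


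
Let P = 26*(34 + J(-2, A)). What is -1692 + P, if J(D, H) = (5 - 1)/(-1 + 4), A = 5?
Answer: -2320/3 ≈ -773.33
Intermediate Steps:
J(D, H) = 4/3
P = 2756/3 (P = 26*(34 + 4/3) = 26*(106/3) = 2756/3 ≈ 918.67)
-1692 + P = -1692 + 2756/3 = -2320/3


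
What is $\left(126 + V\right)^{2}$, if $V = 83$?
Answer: $43681$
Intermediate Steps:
$\left(126 + V\right)^{2} = \left(126 + 83\right)^{2} = 209^{2} = 43681$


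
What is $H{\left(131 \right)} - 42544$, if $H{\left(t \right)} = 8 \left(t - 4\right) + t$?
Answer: $-41397$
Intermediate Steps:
$H{\left(t \right)} = -32 + 9 t$ ($H{\left(t \right)} = 8 \left(-4 + t\right) + t = \left(-32 + 8 t\right) + t = -32 + 9 t$)
$H{\left(131 \right)} - 42544 = \left(-32 + 9 \cdot 131\right) - 42544 = \left(-32 + 1179\right) - 42544 = 1147 - 42544 = -41397$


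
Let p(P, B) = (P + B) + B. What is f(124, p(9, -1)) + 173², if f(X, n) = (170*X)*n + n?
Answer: 177496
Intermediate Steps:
p(P, B) = P + 2*B (p(P, B) = (B + P) + B = P + 2*B)
f(X, n) = n + 170*X*n (f(X, n) = 170*X*n + n = n + 170*X*n)
f(124, p(9, -1)) + 173² = (9 + 2*(-1))*(1 + 170*124) + 173² = (9 - 2)*(1 + 21080) + 29929 = 7*21081 + 29929 = 147567 + 29929 = 177496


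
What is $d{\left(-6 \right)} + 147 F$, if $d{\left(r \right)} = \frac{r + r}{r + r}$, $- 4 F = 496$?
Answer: $-18227$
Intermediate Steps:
$F = -124$ ($F = \left(- \frac{1}{4}\right) 496 = -124$)
$d{\left(r \right)} = 1$ ($d{\left(r \right)} = \frac{2 r}{2 r} = 2 r \frac{1}{2 r} = 1$)
$d{\left(-6 \right)} + 147 F = 1 + 147 \left(-124\right) = 1 - 18228 = -18227$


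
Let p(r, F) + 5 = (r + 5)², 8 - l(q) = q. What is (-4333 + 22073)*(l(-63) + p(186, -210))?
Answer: 648343780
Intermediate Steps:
l(q) = 8 - q
p(r, F) = -5 + (5 + r)² (p(r, F) = -5 + (r + 5)² = -5 + (5 + r)²)
(-4333 + 22073)*(l(-63) + p(186, -210)) = (-4333 + 22073)*((8 - 1*(-63)) + (-5 + (5 + 186)²)) = 17740*((8 + 63) + (-5 + 191²)) = 17740*(71 + (-5 + 36481)) = 17740*(71 + 36476) = 17740*36547 = 648343780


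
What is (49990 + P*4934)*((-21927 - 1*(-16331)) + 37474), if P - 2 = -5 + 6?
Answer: 2065439376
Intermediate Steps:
P = 3 (P = 2 + (-5 + 6) = 2 + 1 = 3)
(49990 + P*4934)*((-21927 - 1*(-16331)) + 37474) = (49990 + 3*4934)*((-21927 - 1*(-16331)) + 37474) = (49990 + 14802)*((-21927 + 16331) + 37474) = 64792*(-5596 + 37474) = 64792*31878 = 2065439376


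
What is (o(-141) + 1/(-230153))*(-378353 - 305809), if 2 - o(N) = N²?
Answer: 3130185842053056/230153 ≈ 1.3600e+10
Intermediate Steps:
o(N) = 2 - N²
(o(-141) + 1/(-230153))*(-378353 - 305809) = ((2 - 1*(-141)²) + 1/(-230153))*(-378353 - 305809) = ((2 - 1*19881) - 1/230153)*(-684162) = ((2 - 19881) - 1/230153)*(-684162) = (-19879 - 1/230153)*(-684162) = -4575211488/230153*(-684162) = 3130185842053056/230153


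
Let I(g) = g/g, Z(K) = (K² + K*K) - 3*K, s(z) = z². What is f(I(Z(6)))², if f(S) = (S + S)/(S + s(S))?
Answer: 1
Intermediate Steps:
Z(K) = -3*K + 2*K² (Z(K) = (K² + K²) - 3*K = 2*K² - 3*K = -3*K + 2*K²)
I(g) = 1
f(S) = 2*S/(S + S²) (f(S) = (S + S)/(S + S²) = (2*S)/(S + S²) = 2*S/(S + S²))
f(I(Z(6)))² = (2/(1 + 1))² = (2/2)² = (2*(½))² = 1² = 1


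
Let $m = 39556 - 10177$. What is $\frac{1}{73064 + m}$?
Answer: $\frac{1}{102443} \approx 9.7615 \cdot 10^{-6}$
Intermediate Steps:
$m = 29379$
$\frac{1}{73064 + m} = \frac{1}{73064 + 29379} = \frac{1}{102443}$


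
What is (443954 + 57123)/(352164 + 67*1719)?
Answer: 501077/467337 ≈ 1.0722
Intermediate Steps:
(443954 + 57123)/(352164 + 67*1719) = 501077/(352164 + 115173) = 501077/467337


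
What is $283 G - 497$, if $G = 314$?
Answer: $88365$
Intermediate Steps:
$283 G - 497 = 283 \cdot 314 - 497 = 88862 - 497 = 88365$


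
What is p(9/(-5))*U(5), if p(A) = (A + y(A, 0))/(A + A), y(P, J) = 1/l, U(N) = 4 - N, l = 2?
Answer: -13/36 ≈ -0.36111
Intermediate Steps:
y(P, J) = 1/2
p(A) = (1/2 + A)/(2*A) (p(A) = (A + 1/2)/(A + A) = (1/2 + A)/((2*A)) = (1/2 + A)*(1/(2*A)) = (1/2 + A)/(2*A))
p(9/(-5))*U(5) = ((1 + 2*(9/(-5)))/(4*((9/(-5)))))*(4 - 1*5) = ((1 + 2*(9*(-1/5)))/(4*((9*(-1/5)))))*(4 - 5) = ((1 + 2*(-9/5))/(4*(-9/5)))*(-1) = ((1/4)*(-5/9)*(1 - 18/5))*(-1) = ((1/4)*(-5/9)*(-13/5))*(-1) = (13/36)*(-1) = -13/36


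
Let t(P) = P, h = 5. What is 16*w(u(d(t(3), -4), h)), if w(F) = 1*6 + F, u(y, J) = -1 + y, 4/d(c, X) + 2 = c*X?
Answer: 528/7 ≈ 75.429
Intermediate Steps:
d(c, X) = 4/(-2 + X*c) (d(c, X) = 4/(-2 + c*X) = 4/(-2 + X*c))
w(F) = 6 + F
16*w(u(d(t(3), -4), h)) = 16*(6 + (-1 + 4/(-2 - 4*3))) = 16*(6 + (-1 + 4/(-2 - 12))) = 16*(6 + (-1 + 4/(-14))) = 16*(6 + (-1 + 4*(-1/14))) = 16*(6 + (-1 - 2/7)) = 16*(6 - 9/7) = 16*(33/7) = 528/7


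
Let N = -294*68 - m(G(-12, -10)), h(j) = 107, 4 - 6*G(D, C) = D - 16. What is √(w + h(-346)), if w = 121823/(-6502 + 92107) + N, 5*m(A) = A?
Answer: I*√862242389130/6585 ≈ 141.01*I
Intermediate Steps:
G(D, C) = 10/3 - D/6 (G(D, C) = ⅔ - (D - 16)/6 = ⅔ - (-16 + D)/6 = ⅔ + (8/3 - D/6) = 10/3 - D/6)
m(A) = A/5
N = -299896/15 (N = -294*68 - (10/3 - ⅙*(-12))/5 = -19992 - (10/3 + 2)/5 = -19992 - 16/(5*3) = -19992 - 1*16/15 = -19992 - 16/15 = -299896/15 ≈ -19993.)
w = -131644973/6585 (w = 121823/(-6502 + 92107) - 299896/15 = 121823/85605 - 299896/15 = 121823*(1/85605) - 299896/15 = 9371/6585 - 299896/15 = -131644973/6585 ≈ -19992.)
√(w + h(-346)) = √(-131644973/6585 + 107) = √(-130940378/6585) = I*√862242389130/6585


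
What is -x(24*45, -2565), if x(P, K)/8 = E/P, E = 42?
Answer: -14/45 ≈ -0.31111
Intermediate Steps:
x(P, K) = 336/P (x(P, K) = 8*(42/P) = 336/P)
-x(24*45, -2565) = -336/(24*45) = -336/1080 = -1*14/45 = -14/45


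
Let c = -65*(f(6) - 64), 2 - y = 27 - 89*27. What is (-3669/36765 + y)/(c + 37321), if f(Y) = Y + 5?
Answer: 2649197/45417030 ≈ 0.058330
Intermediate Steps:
f(Y) = 5 + Y
y = 2378 (y = 2 - (27 - 89*27) = 2 - (27 - 2403) = 2 - 1*(-2376) = 2 + 2376 = 2378)
c = 3445 (c = -65*((5 + 6) - 64) = -65*(11 - 64) = -65*(-53) = 3445)
(-3669/36765 + y)/(c + 37321) = (-3669/36765 + 2378)/(3445 + 37321) = (-3669*1/36765 + 2378)/40766 = (-1223/12255 + 2378)*(1/40766) = (29141167/12255)*(1/40766) = 2649197/45417030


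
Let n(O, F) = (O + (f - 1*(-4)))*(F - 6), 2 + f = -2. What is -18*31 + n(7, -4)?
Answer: -628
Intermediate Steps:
f = -4 (f = -2 - 2 = -4)
n(O, F) = O*(-6 + F) (n(O, F) = (O + (-4 - 1*(-4)))*(F - 6) = (O + (-4 + 4))*(-6 + F) = (O + 0)*(-6 + F) = O*(-6 + F))
-18*31 + n(7, -4) = -18*31 + 7*(-6 - 4) = -558 + 7*(-10) = -558 - 70 = -628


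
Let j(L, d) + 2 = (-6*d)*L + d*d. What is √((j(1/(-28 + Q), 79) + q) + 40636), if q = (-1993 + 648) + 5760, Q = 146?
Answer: √178526507/59 ≈ 226.46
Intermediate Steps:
q = 4415 (q = -1345 + 5760 = 4415)
j(L, d) = -2 + d² - 6*L*d (j(L, d) = -2 + ((-6*d)*L + d*d) = -2 + (-6*L*d + d²) = -2 + (d² - 6*L*d) = -2 + d² - 6*L*d)
√((j(1/(-28 + Q), 79) + q) + 40636) = √(((-2 + 79² - 6*79/(-28 + 146)) + 4415) + 40636) = √(((-2 + 6241 - 6*79/118) + 4415) + 40636) = √(((-2 + 6241 - 6*1/118*79) + 4415) + 40636) = √(((-2 + 6241 - 237/59) + 4415) + 40636) = √((367864/59 + 4415) + 40636) = √(628349/59 + 40636) = √(3025873/59) = √178526507/59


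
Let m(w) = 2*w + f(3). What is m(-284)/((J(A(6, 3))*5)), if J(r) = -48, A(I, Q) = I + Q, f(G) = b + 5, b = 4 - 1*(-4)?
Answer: 37/16 ≈ 2.3125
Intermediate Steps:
b = 8 (b = 4 + 4 = 8)
f(G) = 13 (f(G) = 8 + 5 = 13)
m(w) = 13 + 2*w (m(w) = 2*w + 13 = 13 + 2*w)
m(-284)/((J(A(6, 3))*5)) = (13 + 2*(-284))/((-48*5)) = (13 - 568)/(-240) = -555*(-1/240) = 37/16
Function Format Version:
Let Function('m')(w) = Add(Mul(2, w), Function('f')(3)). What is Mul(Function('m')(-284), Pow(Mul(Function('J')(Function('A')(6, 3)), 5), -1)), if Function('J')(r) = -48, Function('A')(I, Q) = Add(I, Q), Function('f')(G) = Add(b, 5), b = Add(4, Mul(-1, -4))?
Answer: Rational(37, 16) ≈ 2.3125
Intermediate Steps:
b = 8 (b = Add(4, 4) = 8)
Function('f')(G) = 13 (Function('f')(G) = Add(8, 5) = 13)
Function('m')(w) = Add(13, Mul(2, w)) (Function('m')(w) = Add(Mul(2, w), 13) = Add(13, Mul(2, w)))
Mul(Function('m')(-284), Pow(Mul(Function('J')(Function('A')(6, 3)), 5), -1)) = Mul(Add(13, Mul(2, -284)), Pow(Mul(-48, 5), -1)) = Mul(Add(13, -568), Pow(-240, -1)) = Mul(-555, Rational(-1, 240)) = Rational(37, 16)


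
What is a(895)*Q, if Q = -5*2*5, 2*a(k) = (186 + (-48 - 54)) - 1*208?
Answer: 3100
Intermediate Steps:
a(k) = -62 (a(k) = ((186 + (-48 - 54)) - 1*208)/2 = ((186 - 102) - 208)/2 = (84 - 208)/2 = (½)*(-124) = -62)
Q = -50 (Q = -10*5 = -50)
a(895)*Q = -62*(-50) = 3100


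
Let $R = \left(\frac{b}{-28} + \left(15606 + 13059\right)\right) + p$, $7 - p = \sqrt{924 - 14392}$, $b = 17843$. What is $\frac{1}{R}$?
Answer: $\frac{448556}{12575370809} + \frac{32 i \sqrt{3367}}{12575370809} \approx 3.5669 \cdot 10^{-5} + 1.4766 \cdot 10^{-7} i$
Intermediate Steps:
$p = 7 - 2 i \sqrt{3367}$ ($p = 7 - \sqrt{924 - 14392} = 7 - \sqrt{-13468} = 7 - 2 i \sqrt{3367} \approx 7.0 - 116.05 i$)
$R = \frac{112139}{4} - 2 i \sqrt{3367}$ ($R = \left(\frac{17843}{-28} + \left(15606 + 13059\right)\right) + \left(7 - 2 i \sqrt{3367}\right) = \left(17843 \left(- \frac{1}{28}\right) + 28665\right) + \left(7 - 2 i \sqrt{3367}\right) = \left(- \frac{2549}{4} + 28665\right) + \left(7 - 2 i \sqrt{3367}\right) = \frac{112111}{4} + \left(7 - 2 i \sqrt{3367}\right) = \frac{112139}{4} - 2 i \sqrt{3367} \approx 28035.0 - 116.05 i$)
$\frac{1}{R} = \frac{1}{\frac{112139}{4} - 2 i \sqrt{3367}}$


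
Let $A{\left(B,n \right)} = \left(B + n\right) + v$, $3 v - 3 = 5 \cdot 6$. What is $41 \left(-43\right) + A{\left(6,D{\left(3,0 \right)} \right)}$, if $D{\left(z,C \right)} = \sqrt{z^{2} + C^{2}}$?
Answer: $-1743$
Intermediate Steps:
$v = 11$ ($v = 1 + \frac{5 \cdot 6}{3} = 1 + \frac{1}{3} \cdot 30 = 1 + 10 = 11$)
$D{\left(z,C \right)} = \sqrt{C^{2} + z^{2}}$
$A{\left(B,n \right)} = 11 + B + n$ ($A{\left(B,n \right)} = \left(B + n\right) + 11 = 11 + B + n$)
$41 \left(-43\right) + A{\left(6,D{\left(3,0 \right)} \right)} = 41 \left(-43\right) + \left(11 + 6 + \sqrt{0^{2} + 3^{2}}\right) = -1763 + \left(11 + 6 + \sqrt{0 + 9}\right) = -1763 + \left(11 + 6 + \sqrt{9}\right) = -1763 + \left(11 + 6 + 3\right) = -1763 + 20 = -1743$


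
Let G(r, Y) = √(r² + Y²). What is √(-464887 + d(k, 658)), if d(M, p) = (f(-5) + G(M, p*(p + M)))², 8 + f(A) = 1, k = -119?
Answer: √(125784683567 - 98*√2567043845) ≈ 3.5465e+5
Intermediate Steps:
f(A) = -7 (f(A) = -8 + 1 = -7)
G(r, Y) = √(Y² + r²)
d(M, p) = (-7 + √(M² + p²*(M + p)²))² (d(M, p) = (-7 + √((p*(p + M))² + M²))² = (-7 + √((p*(M + p))² + M²))² = (-7 + √(p²*(M + p)² + M²))² = (-7 + √(M² + p²*(M + p)²))²)
√(-464887 + d(k, 658)) = √(-464887 + (-7 + √((-119)² + 658²*(-119 + 658)²))²) = √(-464887 + (-7 + √(14161 + 432964*539²))²) = √(-464887 + (-7 + √(14161 + 432964*290521))²) = √(-464887 + (-7 + √(14161 + 125785134244))²) = √(-464887 + (-7 + √125785148405)²) = √(-464887 + (-7 + 7*√2567043845)²)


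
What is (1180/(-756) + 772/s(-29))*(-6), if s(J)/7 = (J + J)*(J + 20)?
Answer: 14794/1827 ≈ 8.0974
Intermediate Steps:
s(J) = 14*J*(20 + J) (s(J) = 7*((J + J)*(J + 20)) = 7*((2*J)*(20 + J)) = 7*(2*J*(20 + J)) = 14*J*(20 + J))
(1180/(-756) + 772/s(-29))*(-6) = (1180/(-756) + 772/((14*(-29)*(20 - 29))))*(-6) = (1180*(-1/756) + 772/((14*(-29)*(-9))))*(-6) = (-295/189 + 772/3654)*(-6) = (-295/189 + 772*(1/3654))*(-6) = (-295/189 + 386/1827)*(-6) = -7397/5481*(-6) = 14794/1827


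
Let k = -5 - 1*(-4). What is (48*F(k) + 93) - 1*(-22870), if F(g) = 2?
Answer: 23059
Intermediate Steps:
k = -1 (k = -5 + 4 = -1)
(48*F(k) + 93) - 1*(-22870) = (48*2 + 93) - 1*(-22870) = (96 + 93) + 22870 = 189 + 22870 = 23059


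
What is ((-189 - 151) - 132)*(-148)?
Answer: 69856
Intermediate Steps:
((-189 - 151) - 132)*(-148) = (-340 - 132)*(-148) = -472*(-148) = 69856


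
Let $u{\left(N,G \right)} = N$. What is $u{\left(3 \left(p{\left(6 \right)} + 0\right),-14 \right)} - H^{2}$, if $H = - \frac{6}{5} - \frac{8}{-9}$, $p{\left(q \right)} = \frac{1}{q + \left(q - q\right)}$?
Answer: $\frac{1633}{4050} \approx 0.40321$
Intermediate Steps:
$p{\left(q \right)} = \frac{1}{q}$ ($p{\left(q \right)} = \frac{1}{q + 0} = \frac{1}{q}$)
$H = - \frac{14}{45}$ ($H = \left(-6\right) \frac{1}{5} - - \frac{8}{9} = - \frac{6}{5} + \frac{8}{9} = - \frac{14}{45} \approx -0.31111$)
$u{\left(3 \left(p{\left(6 \right)} + 0\right),-14 \right)} - H^{2} = 3 \left(\frac{1}{6} + 0\right) - \left(- \frac{14}{45}\right)^{2} = 3 \left(\frac{1}{6} + 0\right) - \frac{196}{2025} = 3 \cdot \frac{1}{6} - \frac{196}{2025} = \frac{1}{2} - \frac{196}{2025} = \frac{1633}{4050}$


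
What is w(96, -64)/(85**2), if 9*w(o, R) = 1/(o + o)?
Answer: 1/12484800 ≈ 8.0097e-8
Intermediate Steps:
w(o, R) = 1/(18*o) (w(o, R) = 1/(9*(o + o)) = 1/(9*((2*o))) = (1/(2*o))/9 = 1/(18*o))
w(96, -64)/(85**2) = ((1/18)/96)/(85**2) = ((1/18)*(1/96))/7225 = (1/1728)*(1/7225) = 1/12484800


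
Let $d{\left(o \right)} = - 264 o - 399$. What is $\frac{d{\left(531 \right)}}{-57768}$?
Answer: $\frac{46861}{19256} \approx 2.4336$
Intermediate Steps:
$d{\left(o \right)} = -399 - 264 o$
$\frac{d{\left(531 \right)}}{-57768} = \frac{-399 - 140184}{-57768} = \left(-399 - 140184\right) \left(- \frac{1}{57768}\right) = \left(-140583\right) \left(- \frac{1}{57768}\right) = \frac{46861}{19256}$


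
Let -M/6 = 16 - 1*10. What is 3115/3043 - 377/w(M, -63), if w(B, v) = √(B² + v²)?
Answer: 3115/3043 - 29*√65/45 ≈ -4.1720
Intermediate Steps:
M = -36 (M = -6*(16 - 1*10) = -6*(16 - 10) = -6*6 = -36)
3115/3043 - 377/w(M, -63) = 3115/3043 - 377/√((-36)² + (-63)²) = 3115*(1/3043) - 377/√(1296 + 3969) = 3115/3043 - 377*√65/585 = 3115/3043 - 29*√65/45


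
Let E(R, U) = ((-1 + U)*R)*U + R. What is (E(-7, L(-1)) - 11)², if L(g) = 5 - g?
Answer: 51984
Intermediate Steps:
E(R, U) = R + R*U*(-1 + U) (E(R, U) = (R*(-1 + U))*U + R = R*U*(-1 + U) + R = R + R*U*(-1 + U))
(E(-7, L(-1)) - 11)² = (-7*(1 + (5 - 1*(-1))² - (5 - 1*(-1))) - 11)² = (-7*(1 + (5 + 1)² - (5 + 1)) - 11)² = (-7*(1 + 6² - 1*6) - 11)² = (-7*(1 + 36 - 6) - 11)² = (-7*31 - 11)² = (-217 - 11)² = (-228)² = 51984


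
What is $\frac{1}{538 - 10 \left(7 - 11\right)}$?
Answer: $\frac{1}{578} \approx 0.0017301$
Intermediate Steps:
$\frac{1}{538 - 10 \left(7 - 11\right)} = \frac{1}{538 - -40} = \frac{1}{538 + 40} = \frac{1}{578}$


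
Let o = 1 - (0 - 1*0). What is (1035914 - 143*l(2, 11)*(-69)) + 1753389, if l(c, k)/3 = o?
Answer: 2818904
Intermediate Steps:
o = 1 (o = 1 - (0 + 0) = 1 - 1*0 = 1 + 0 = 1)
l(c, k) = 3 (l(c, k) = 3*1 = 3)
(1035914 - 143*l(2, 11)*(-69)) + 1753389 = (1035914 - 143*3*(-69)) + 1753389 = (1035914 - 429*(-69)) + 1753389 = (1035914 + 29601) + 1753389 = 1065515 + 1753389 = 2818904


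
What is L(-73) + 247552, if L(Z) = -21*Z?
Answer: 249085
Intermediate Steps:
L(-73) + 247552 = -21*(-73) + 247552 = 1533 + 247552 = 249085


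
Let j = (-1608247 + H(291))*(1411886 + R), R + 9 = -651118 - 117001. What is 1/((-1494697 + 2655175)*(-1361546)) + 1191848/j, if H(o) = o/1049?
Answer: -82310376372009685703/71500452590675523890925252 ≈ -1.1512e-6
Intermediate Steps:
R = -768128 (R = -9 + (-651118 - 117001) = -9 - 768119 = -768128)
H(o) = o/1049 (H(o) = o*(1/1049) = o/1049)
j = -1086052456631496/1049 (j = (-1608247 + (1/1049)*291)*(1411886 - 768128) = (-1608247 + 291/1049)*643758 = -1687050812/1049*643758 = -1086052456631496/1049 ≈ -1.0353e+12)
1/((-1494697 + 2655175)*(-1361546)) + 1191848/j = 1/((-1494697 + 2655175)*(-1361546)) + 1191848/(-1086052456631496/1049) = -1/1361546/1160478 + 1191848*(-1049/1086052456631496) = (1/1160478)*(-1/1361546) - 156281069/135756557078937 = -1/1580044178988 - 156281069/135756557078937 = -82310376372009685703/71500452590675523890925252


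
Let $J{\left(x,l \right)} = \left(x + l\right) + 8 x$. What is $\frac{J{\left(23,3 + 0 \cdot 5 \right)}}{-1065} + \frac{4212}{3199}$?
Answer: $\frac{254266}{227129} \approx 1.1195$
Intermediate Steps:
$J{\left(x,l \right)} = l + 9 x$ ($J{\left(x,l \right)} = \left(l + x\right) + 8 x = l + 9 x$)
$\frac{J{\left(23,3 + 0 \cdot 5 \right)}}{-1065} + \frac{4212}{3199} = \frac{\left(3 + 0 \cdot 5\right) + 9 \cdot 23}{-1065} + \frac{4212}{3199} = \left(\left(3 + 0\right) + 207\right) \left(- \frac{1}{1065}\right) + 4212 \cdot \frac{1}{3199} = \left(3 + 207\right) \left(- \frac{1}{1065}\right) + \frac{4212}{3199} = 210 \left(- \frac{1}{1065}\right) + \frac{4212}{3199} = - \frac{14}{71} + \frac{4212}{3199} = \frac{254266}{227129}$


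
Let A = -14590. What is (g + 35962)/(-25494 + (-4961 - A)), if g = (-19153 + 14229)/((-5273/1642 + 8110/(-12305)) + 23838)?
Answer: -692716289338382/305600552409367 ≈ -2.2667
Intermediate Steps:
g = -19897696888/96312811979 (g = -4924/((-5273*1/1642 + 8110*(-1/12305)) + 23838) = -4924/((-5273/1642 - 1622/2461) + 23838) = -4924/(-15640177/4040962 + 23838) = -4924/96312811979/4040962 = -4924*4040962/96312811979 = -19897696888/96312811979 ≈ -0.20659)
(g + 35962)/(-25494 + (-4961 - A)) = (-19897696888/96312811979 + 35962)/(-25494 + (-4961 - 1*(-14590))) = 3463581446691910/(96312811979*(-25494 + (-4961 + 14590))) = 3463581446691910/(96312811979*(-25494 + 9629)) = (3463581446691910/96312811979)/(-15865) = (3463581446691910/96312811979)*(-1/15865) = -692716289338382/305600552409367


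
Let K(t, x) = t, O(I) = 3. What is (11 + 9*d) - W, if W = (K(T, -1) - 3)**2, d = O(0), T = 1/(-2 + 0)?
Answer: 103/4 ≈ 25.750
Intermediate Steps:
T = -1/2 (T = 1/(-2) = -1/2 ≈ -0.50000)
d = 3
W = 49/4 (W = (-1/2 - 3)**2 = (-7/2)**2 = 49/4 ≈ 12.250)
(11 + 9*d) - W = (11 + 9*3) - 1*49/4 = (11 + 27) - 49/4 = 38 - 49/4 = 103/4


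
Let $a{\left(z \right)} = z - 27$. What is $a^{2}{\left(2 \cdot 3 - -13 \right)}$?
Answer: $64$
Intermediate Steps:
$a{\left(z \right)} = -27 + z$
$a^{2}{\left(2 \cdot 3 - -13 \right)} = \left(-27 + \left(2 \cdot 3 - -13\right)\right)^{2} = \left(-27 + \left(6 + 13\right)\right)^{2} = \left(-27 + 19\right)^{2} = \left(-8\right)^{2} = 64$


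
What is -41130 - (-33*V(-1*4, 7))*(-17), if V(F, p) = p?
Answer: -45057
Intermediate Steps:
-41130 - (-33*V(-1*4, 7))*(-17) = -41130 - (-33*7)*(-17) = -41130 - (-231)*(-17) = -41130 - 1*3927 = -41130 - 3927 = -45057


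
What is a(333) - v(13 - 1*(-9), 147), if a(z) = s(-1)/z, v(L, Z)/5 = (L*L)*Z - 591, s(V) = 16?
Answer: -117477389/333 ≈ -3.5279e+5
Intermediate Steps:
v(L, Z) = -2955 + 5*Z*L**2 (v(L, Z) = 5*((L*L)*Z - 591) = 5*(L**2*Z - 591) = 5*(Z*L**2 - 591) = 5*(-591 + Z*L**2) = -2955 + 5*Z*L**2)
a(z) = 16/z
a(333) - v(13 - 1*(-9), 147) = 16/333 - (-2955 + 5*147*(13 - 1*(-9))**2) = 16*(1/333) - (-2955 + 5*147*(13 + 9)**2) = 16/333 - (-2955 + 5*147*22**2) = 16/333 - (-2955 + 5*147*484) = 16/333 - (-2955 + 355740) = 16/333 - 1*352785 = 16/333 - 352785 = -117477389/333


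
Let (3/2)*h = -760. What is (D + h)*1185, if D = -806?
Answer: -1555510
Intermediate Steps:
h = -1520/3 (h = (⅔)*(-760) = -1520/3 ≈ -506.67)
(D + h)*1185 = (-806 - 1520/3)*1185 = -3938/3*1185 = -1555510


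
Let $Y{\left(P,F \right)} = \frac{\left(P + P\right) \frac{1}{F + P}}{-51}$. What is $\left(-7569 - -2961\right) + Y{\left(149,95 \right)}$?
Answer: $- \frac{28671125}{6222} \approx -4608.0$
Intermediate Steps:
$Y{\left(P,F \right)} = - \frac{2 P}{51 \left(F + P\right)}$ ($Y{\left(P,F \right)} = \frac{2 P}{F + P} \left(- \frac{1}{51}\right) = - \frac{2 P}{51 \left(F + P\right)}$)
$\left(-7569 - -2961\right) + Y{\left(149,95 \right)} = \left(-7569 - -2961\right) - \frac{298}{51 \cdot 95 + 51 \cdot 149} = \left(-7569 + 2961\right) - \frac{298}{4845 + 7599} = -4608 - \frac{298}{12444} = -4608 - 298 \cdot \frac{1}{12444} = -4608 - \frac{149}{6222} = - \frac{28671125}{6222}$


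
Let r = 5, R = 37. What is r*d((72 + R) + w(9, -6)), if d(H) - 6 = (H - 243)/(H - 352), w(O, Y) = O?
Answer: 7645/234 ≈ 32.671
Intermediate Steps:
d(H) = 6 + (-243 + H)/(-352 + H) (d(H) = 6 + (H - 243)/(H - 352) = 6 + (-243 + H)/(-352 + H))
r*d((72 + R) + w(9, -6)) = 5*((-2355 + 7*((72 + 37) + 9))/(-352 + ((72 + 37) + 9))) = 5*((-2355 + 7*(109 + 9))/(-352 + (109 + 9))) = 5*((-2355 + 7*118)/(-352 + 118)) = 5*((-2355 + 826)/(-234)) = 5*(-1/234*(-1529)) = 5*(1529/234) = 7645/234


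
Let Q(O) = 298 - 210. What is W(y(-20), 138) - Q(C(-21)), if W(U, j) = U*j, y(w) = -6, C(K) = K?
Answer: -916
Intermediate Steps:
Q(O) = 88
W(y(-20), 138) - Q(C(-21)) = -6*138 - 1*88 = -828 - 88 = -916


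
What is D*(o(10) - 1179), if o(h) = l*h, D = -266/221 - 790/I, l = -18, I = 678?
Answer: 80393457/24973 ≈ 3219.2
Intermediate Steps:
D = -177469/74919 (D = -266/221 - 790/678 = -266*1/221 - 790*1/678 = -266/221 - 395/339 = -177469/74919 ≈ -2.3688)
o(h) = -18*h
D*(o(10) - 1179) = -177469*(-18*10 - 1179)/74919 = -177469*(-180 - 1179)/74919 = -177469/74919*(-1359) = 80393457/24973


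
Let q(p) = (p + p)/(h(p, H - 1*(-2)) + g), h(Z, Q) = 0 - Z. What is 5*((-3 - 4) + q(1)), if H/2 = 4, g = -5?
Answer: -110/3 ≈ -36.667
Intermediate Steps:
H = 8 (H = 2*4 = 8)
h(Z, Q) = -Z
q(p) = 2*p/(-5 - p) (q(p) = (p + p)/(-p - 5) = (2*p)/(-5 - p) = 2*p/(-5 - p))
5*((-3 - 4) + q(1)) = 5*((-3 - 4) - 2*1/(5 + 1)) = 5*(-7 - 2*1/6) = 5*(-7 - 2*1*1/6) = 5*(-7 - 1/3) = 5*(-22/3) = -110/3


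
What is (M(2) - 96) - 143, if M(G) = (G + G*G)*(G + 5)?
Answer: -197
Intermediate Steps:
M(G) = (5 + G)*(G + G²) (M(G) = (G + G²)*(5 + G) = (5 + G)*(G + G²))
(M(2) - 96) - 143 = (2*(5 + 2² + 6*2) - 96) - 143 = (2*(5 + 4 + 12) - 96) - 143 = (2*21 - 96) - 143 = (42 - 96) - 143 = -54 - 143 = -197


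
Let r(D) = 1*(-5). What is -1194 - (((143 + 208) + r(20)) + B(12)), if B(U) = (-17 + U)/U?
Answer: -18475/12 ≈ -1539.6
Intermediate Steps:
B(U) = (-17 + U)/U
r(D) = -5
-1194 - (((143 + 208) + r(20)) + B(12)) = -1194 - (((143 + 208) - 5) + (-17 + 12)/12) = -1194 - ((351 - 5) + (1/12)*(-5)) = -1194 - (346 - 5/12) = -1194 - 1*4147/12 = -1194 - 4147/12 = -18475/12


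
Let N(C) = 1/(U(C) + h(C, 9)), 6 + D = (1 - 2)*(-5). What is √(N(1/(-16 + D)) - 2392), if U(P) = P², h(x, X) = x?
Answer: I*√38561/4 ≈ 49.092*I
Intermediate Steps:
D = -1 (D = -6 + (1 - 2)*(-5) = -6 - 1*(-5) = -6 + 5 = -1)
N(C) = 1/(C + C²) (N(C) = 1/(C² + C) = 1/(C + C²))
√(N(1/(-16 + D)) - 2392) = √(1/((1/(-16 - 1))*(1 + 1/(-16 - 1))) - 2392) = √(1/((1/(-17))*(1 + 1/(-17))) - 2392) = √(1/((-1/17)*(1 - 1/17)) - 2392) = √(-17/16/17 - 2392) = √(-17*17/16 - 2392) = √(-289/16 - 2392) = √(-38561/16) = I*√38561/4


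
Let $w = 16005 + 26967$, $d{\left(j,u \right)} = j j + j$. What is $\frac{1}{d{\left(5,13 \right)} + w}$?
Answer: $\frac{1}{43002} \approx 2.3255 \cdot 10^{-5}$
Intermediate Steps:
$d{\left(j,u \right)} = j + j^{2}$ ($d{\left(j,u \right)} = j^{2} + j = j + j^{2}$)
$w = 42972$
$\frac{1}{d{\left(5,13 \right)} + w} = \frac{1}{5 \left(1 + 5\right) + 42972} = \frac{1}{5 \cdot 6 + 42972} = \frac{1}{30 + 42972} = \frac{1}{43002}$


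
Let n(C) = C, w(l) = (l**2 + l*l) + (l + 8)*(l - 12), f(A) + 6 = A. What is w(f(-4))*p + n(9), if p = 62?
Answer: 15137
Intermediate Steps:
f(A) = -6 + A
w(l) = 2*l**2 + (-12 + l)*(8 + l) (w(l) = (l**2 + l**2) + (8 + l)*(-12 + l) = 2*l**2 + (-12 + l)*(8 + l))
w(f(-4))*p + n(9) = (-96 - 4*(-6 - 4) + 3*(-6 - 4)**2)*62 + 9 = (-96 - 4*(-10) + 3*(-10)**2)*62 + 9 = (-96 + 40 + 3*100)*62 + 9 = (-96 + 40 + 300)*62 + 9 = 244*62 + 9 = 15128 + 9 = 15137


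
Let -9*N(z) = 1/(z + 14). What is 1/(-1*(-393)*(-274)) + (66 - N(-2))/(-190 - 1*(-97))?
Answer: -127945837/180259668 ≈ -0.70979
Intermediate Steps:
N(z) = -1/(9*(14 + z)) (N(z) = -1/(9*(z + 14)) = -1/(9*(14 + z)))
1/(-1*(-393)*(-274)) + (66 - N(-2))/(-190 - 1*(-97)) = 1/(-1*(-393)*(-274)) + (66 - (-1)/(126 + 9*(-2)))/(-190 - 1*(-97)) = -1/274/393 + (66 - (-1)/(126 - 18))/(-190 + 97) = (1/393)*(-1/274) + (66 - (-1)/108)/(-93) = -1/107682 + (66 - (-1)/108)*(-1/93) = -1/107682 + (66 - 1*(-1/108))*(-1/93) = -1/107682 + (66 + 1/108)*(-1/93) = -1/107682 + (7129/108)*(-1/93) = -1/107682 - 7129/10044 = -127945837/180259668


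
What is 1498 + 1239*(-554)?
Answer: -684908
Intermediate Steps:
1498 + 1239*(-554) = 1498 - 686406 = -684908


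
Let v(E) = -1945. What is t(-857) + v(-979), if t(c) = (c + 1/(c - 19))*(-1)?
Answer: -953087/876 ≈ -1088.0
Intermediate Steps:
t(c) = -c - 1/(-19 + c) (t(c) = (c + 1/(-19 + c))*(-1) = -c - 1/(-19 + c))
t(-857) + v(-979) = (-1 - 1*(-857)² + 19*(-857))/(-19 - 857) - 1945 = (-1 - 1*734449 - 16283)/(-876) - 1945 = -(-1 - 734449 - 16283)/876 - 1945 = -1/876*(-750733) - 1945 = 750733/876 - 1945 = -953087/876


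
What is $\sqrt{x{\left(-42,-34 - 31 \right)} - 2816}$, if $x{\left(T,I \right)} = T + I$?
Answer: $i \sqrt{2923} \approx 54.065 i$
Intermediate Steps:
$x{\left(T,I \right)} = I + T$
$\sqrt{x{\left(-42,-34 - 31 \right)} - 2816} = \sqrt{\left(\left(-34 - 31\right) - 42\right) - 2816} = \sqrt{\left(-65 - 42\right) - 2816} = \sqrt{-107 - 2816} = \sqrt{-2923} = i \sqrt{2923}$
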